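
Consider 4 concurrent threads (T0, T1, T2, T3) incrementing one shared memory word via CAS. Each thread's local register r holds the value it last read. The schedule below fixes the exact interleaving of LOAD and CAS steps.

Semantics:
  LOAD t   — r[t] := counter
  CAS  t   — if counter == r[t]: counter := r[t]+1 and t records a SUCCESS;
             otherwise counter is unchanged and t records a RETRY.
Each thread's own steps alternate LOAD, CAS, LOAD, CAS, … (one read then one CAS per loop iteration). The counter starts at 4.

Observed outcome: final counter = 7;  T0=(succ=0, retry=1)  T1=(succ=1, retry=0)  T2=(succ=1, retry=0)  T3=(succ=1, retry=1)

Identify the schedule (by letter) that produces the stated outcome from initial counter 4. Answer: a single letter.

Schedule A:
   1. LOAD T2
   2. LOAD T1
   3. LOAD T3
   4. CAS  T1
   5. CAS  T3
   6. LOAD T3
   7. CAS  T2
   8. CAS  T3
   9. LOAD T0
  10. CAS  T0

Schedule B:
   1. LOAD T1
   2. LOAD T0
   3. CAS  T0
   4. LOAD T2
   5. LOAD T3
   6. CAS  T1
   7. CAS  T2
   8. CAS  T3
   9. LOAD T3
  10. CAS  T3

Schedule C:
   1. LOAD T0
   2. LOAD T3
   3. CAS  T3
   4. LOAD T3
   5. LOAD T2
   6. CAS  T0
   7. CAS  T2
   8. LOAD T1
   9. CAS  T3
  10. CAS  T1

Run C:
[1] T0.load  rd  (counter 4, T0.r 4)
[2] T3.load  rd  (counter 4, T3.r 4)
[3] T3.cas  hit  (counter 5, T3.r 4)
[4] T3.load  rd  (counter 5, T3.r 5)
[5] T2.load  rd  (counter 5, T2.r 5)
[6] T0.cas  miss  (counter 5, T0.r 4)
[7] T2.cas  hit  (counter 6, T2.r 5)
[8] T1.load  rd  (counter 6, T1.r 6)
[9] T3.cas  miss  (counter 6, T3.r 5)
[10] T1.cas  hit  (counter 7, T1.r 6)

C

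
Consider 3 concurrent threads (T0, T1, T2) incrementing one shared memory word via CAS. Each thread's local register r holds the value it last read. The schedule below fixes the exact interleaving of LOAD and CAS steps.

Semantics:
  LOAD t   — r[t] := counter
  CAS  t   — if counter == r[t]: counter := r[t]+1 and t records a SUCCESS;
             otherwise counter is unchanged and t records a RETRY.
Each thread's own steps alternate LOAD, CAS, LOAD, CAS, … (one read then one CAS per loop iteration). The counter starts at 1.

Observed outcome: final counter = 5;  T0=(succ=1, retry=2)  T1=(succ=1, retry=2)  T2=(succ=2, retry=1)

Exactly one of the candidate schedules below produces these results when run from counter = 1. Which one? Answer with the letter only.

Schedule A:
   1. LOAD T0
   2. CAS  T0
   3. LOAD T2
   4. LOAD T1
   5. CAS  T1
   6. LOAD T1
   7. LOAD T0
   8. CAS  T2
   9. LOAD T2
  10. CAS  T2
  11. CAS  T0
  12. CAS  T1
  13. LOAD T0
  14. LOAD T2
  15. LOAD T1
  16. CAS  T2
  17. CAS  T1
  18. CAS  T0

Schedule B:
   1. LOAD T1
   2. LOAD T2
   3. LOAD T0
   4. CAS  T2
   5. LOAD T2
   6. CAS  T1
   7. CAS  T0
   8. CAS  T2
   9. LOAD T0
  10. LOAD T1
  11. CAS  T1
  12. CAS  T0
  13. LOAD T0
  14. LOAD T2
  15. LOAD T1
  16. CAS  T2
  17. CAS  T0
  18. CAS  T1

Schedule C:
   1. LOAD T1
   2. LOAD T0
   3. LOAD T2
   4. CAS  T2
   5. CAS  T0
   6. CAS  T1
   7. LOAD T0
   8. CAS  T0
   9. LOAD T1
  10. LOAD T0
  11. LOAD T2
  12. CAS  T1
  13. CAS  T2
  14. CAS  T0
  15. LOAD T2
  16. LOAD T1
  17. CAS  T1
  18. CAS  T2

Run A:
#1 T0 reads 1
#2 T0 CAS(1→2) writes; counter now 2
#3 T2 reads 2
#4 T1 reads 2
#5 T1 CAS(2→3) writes; counter now 3
#6 T1 reads 3
#7 T0 reads 3
#8 T2 CAS(2→3) fails; counter now 3
#9 T2 reads 3
#10 T2 CAS(3→4) writes; counter now 4
#11 T0 CAS(3→4) fails; counter now 4
#12 T1 CAS(3→4) fails; counter now 4
#13 T0 reads 4
#14 T2 reads 4
#15 T1 reads 4
#16 T2 CAS(4→5) writes; counter now 5
#17 T1 CAS(4→5) fails; counter now 5
#18 T0 CAS(4→5) fails; counter now 5

A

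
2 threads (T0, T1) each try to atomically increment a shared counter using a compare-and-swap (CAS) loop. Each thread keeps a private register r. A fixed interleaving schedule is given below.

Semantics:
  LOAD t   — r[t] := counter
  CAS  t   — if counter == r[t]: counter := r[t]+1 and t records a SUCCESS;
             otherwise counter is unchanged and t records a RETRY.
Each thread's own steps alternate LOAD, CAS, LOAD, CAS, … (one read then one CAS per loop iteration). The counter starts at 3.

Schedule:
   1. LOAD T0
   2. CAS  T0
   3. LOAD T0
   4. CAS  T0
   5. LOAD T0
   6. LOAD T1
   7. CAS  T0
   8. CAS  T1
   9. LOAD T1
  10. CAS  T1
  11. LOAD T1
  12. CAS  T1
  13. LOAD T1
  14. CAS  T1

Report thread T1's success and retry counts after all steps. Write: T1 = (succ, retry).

T0 LOAD — after: cnt=3, r=3 — load
T0 CAS — after: cnt=4, r=3 — ok
T0 LOAD — after: cnt=4, r=4 — load
T0 CAS — after: cnt=5, r=4 — ok
T0 LOAD — after: cnt=5, r=5 — load
T1 LOAD — after: cnt=5, r=5 — load
T0 CAS — after: cnt=6, r=5 — ok
T1 CAS — after: cnt=6, r=5 — retry
T1 LOAD — after: cnt=6, r=6 — load
T1 CAS — after: cnt=7, r=6 — ok
T1 LOAD — after: cnt=7, r=7 — load
T1 CAS — after: cnt=8, r=7 — ok
T1 LOAD — after: cnt=8, r=8 — load
T1 CAS — after: cnt=9, r=8 — ok

T1 = (3, 1)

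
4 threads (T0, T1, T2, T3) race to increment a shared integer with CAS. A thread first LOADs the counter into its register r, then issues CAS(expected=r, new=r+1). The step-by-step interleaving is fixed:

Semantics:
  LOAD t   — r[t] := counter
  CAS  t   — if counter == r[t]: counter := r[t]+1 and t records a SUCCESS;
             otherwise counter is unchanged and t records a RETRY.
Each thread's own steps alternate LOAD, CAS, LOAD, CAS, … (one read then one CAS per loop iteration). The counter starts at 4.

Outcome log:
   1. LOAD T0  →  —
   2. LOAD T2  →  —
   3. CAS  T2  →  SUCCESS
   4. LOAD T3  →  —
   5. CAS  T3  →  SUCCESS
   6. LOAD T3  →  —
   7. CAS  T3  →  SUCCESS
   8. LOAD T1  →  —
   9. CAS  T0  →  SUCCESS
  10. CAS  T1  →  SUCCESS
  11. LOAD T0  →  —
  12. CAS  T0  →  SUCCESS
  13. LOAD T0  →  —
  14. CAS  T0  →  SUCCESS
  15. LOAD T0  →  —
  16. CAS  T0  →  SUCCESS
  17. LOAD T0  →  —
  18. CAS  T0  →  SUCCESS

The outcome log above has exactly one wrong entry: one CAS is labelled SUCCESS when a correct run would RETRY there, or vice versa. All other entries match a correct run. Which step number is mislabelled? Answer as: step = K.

step = 9

Re-executing:
1. LOAD T0 → mem=4 r[T0]=4 [LOAD]
2. LOAD T2 → mem=4 r[T2]=4 [LOAD]
3. CAS T2 → mem=5 r[T2]=4 [OK]
4. LOAD T3 → mem=5 r[T3]=5 [LOAD]
5. CAS T3 → mem=6 r[T3]=5 [OK]
6. LOAD T3 → mem=6 r[T3]=6 [LOAD]
7. CAS T3 → mem=7 r[T3]=6 [OK]
8. LOAD T1 → mem=7 r[T1]=7 [LOAD]
9. CAS T0 → mem=7 r[T0]=4 [RETRY]
10. CAS T1 → mem=8 r[T1]=7 [OK]
11. LOAD T0 → mem=8 r[T0]=8 [LOAD]
12. CAS T0 → mem=9 r[T0]=8 [OK]
13. LOAD T0 → mem=9 r[T0]=9 [LOAD]
14. CAS T0 → mem=10 r[T0]=9 [OK]
15. LOAD T0 → mem=10 r[T0]=10 [LOAD]
16. CAS T0 → mem=11 r[T0]=10 [OK]
17. LOAD T0 → mem=11 r[T0]=11 [LOAD]
18. CAS T0 → mem=12 r[T0]=11 [OK]
Mismatch at 9.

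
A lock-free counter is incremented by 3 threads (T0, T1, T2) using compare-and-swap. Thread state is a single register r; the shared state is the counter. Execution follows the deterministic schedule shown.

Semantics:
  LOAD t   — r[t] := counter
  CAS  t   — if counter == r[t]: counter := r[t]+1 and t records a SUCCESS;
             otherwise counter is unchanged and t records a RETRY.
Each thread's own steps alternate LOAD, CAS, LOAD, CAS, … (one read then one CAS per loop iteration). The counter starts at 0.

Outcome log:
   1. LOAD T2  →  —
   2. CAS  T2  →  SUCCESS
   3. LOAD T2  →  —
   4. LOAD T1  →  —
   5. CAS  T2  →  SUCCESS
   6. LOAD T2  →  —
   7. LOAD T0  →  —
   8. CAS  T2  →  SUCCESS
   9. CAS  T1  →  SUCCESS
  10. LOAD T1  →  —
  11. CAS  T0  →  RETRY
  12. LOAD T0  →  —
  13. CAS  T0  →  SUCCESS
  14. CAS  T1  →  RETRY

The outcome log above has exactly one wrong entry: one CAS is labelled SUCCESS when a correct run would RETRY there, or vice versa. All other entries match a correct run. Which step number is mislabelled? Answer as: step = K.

Re-executing:
1. LOAD T2 → mem=0 r[T2]=0 [LOAD]
2. CAS T2 → mem=1 r[T2]=0 [OK]
3. LOAD T2 → mem=1 r[T2]=1 [LOAD]
4. LOAD T1 → mem=1 r[T1]=1 [LOAD]
5. CAS T2 → mem=2 r[T2]=1 [OK]
6. LOAD T2 → mem=2 r[T2]=2 [LOAD]
7. LOAD T0 → mem=2 r[T0]=2 [LOAD]
8. CAS T2 → mem=3 r[T2]=2 [OK]
9. CAS T1 → mem=3 r[T1]=1 [RETRY]
10. LOAD T1 → mem=3 r[T1]=3 [LOAD]
11. CAS T0 → mem=3 r[T0]=2 [RETRY]
12. LOAD T0 → mem=3 r[T0]=3 [LOAD]
13. CAS T0 → mem=4 r[T0]=3 [OK]
14. CAS T1 → mem=4 r[T1]=3 [RETRY]
Log disagrees first at step 9.

step = 9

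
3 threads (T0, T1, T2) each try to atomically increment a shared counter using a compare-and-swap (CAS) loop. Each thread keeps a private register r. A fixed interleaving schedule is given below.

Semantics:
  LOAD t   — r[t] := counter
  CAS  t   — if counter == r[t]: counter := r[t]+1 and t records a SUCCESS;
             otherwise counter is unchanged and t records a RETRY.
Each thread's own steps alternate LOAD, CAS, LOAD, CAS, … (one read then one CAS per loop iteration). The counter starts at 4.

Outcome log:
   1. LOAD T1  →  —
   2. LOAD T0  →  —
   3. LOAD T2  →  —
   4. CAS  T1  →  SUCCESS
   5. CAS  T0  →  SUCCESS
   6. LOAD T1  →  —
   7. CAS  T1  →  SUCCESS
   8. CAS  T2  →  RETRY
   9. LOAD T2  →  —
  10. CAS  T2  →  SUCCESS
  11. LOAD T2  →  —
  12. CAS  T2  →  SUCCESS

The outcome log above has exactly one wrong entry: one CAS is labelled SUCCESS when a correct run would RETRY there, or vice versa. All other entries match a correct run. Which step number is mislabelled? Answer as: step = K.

step = 5

Correct run:
step 1: T1 LOAD ⇒ load; ctr=4 reg=4
step 2: T0 LOAD ⇒ load; ctr=4 reg=4
step 3: T2 LOAD ⇒ load; ctr=4 reg=4
step 4: T1 CAS ⇒ ok; ctr=5 reg=4
step 5: T0 CAS ⇒ retry; ctr=5 reg=4
step 6: T1 LOAD ⇒ load; ctr=5 reg=5
step 7: T1 CAS ⇒ ok; ctr=6 reg=5
step 8: T2 CAS ⇒ retry; ctr=6 reg=4
step 9: T2 LOAD ⇒ load; ctr=6 reg=6
step 10: T2 CAS ⇒ ok; ctr=7 reg=6
step 11: T2 LOAD ⇒ load; ctr=7 reg=7
step 12: T2 CAS ⇒ ok; ctr=8 reg=7
Flip is step 5.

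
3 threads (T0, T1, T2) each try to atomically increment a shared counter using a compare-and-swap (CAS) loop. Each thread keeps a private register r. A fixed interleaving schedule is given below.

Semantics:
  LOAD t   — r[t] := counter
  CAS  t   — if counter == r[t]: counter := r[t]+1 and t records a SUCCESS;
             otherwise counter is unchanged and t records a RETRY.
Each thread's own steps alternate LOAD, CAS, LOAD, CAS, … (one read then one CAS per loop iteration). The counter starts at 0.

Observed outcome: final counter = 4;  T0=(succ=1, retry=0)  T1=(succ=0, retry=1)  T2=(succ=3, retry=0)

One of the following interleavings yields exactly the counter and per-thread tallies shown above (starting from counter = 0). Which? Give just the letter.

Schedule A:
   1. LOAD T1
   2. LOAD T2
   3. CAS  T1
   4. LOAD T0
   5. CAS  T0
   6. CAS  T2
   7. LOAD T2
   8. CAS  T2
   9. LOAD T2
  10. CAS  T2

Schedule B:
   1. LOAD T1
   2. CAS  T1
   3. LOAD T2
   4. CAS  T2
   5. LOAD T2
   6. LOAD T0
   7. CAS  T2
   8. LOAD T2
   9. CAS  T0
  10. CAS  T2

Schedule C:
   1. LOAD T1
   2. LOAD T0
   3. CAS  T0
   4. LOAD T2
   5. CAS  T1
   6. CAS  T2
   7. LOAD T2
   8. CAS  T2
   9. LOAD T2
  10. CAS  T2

C

Simulating candidate C:
#1 T1 reads 0
#2 T0 reads 0
#3 T0 CAS(0→1) writes; counter now 1
#4 T2 reads 1
#5 T1 CAS(0→1) fails; counter now 1
#6 T2 CAS(1→2) writes; counter now 2
#7 T2 reads 2
#8 T2 CAS(2→3) writes; counter now 3
#9 T2 reads 3
#10 T2 CAS(3→4) writes; counter now 4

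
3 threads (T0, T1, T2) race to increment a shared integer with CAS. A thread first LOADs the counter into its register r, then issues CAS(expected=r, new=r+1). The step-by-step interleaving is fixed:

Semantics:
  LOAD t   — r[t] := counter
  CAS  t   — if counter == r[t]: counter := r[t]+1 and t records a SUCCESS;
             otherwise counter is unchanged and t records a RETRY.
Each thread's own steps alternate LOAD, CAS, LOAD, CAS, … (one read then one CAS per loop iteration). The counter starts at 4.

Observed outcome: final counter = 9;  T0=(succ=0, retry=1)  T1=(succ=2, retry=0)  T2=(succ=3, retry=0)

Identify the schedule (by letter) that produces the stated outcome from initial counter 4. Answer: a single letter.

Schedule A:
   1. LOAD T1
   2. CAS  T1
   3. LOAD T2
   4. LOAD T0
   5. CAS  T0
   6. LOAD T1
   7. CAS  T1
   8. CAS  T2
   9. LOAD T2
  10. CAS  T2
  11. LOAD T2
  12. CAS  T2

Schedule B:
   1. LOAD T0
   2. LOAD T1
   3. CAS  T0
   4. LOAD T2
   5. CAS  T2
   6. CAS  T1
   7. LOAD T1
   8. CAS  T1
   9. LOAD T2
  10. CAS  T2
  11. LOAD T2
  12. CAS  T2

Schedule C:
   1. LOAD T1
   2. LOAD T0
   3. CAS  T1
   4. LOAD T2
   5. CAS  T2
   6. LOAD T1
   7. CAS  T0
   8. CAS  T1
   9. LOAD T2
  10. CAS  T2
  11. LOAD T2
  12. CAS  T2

Tracing schedule C:
T1 LOAD — after: cnt=4, r=4 — load
T0 LOAD — after: cnt=4, r=4 — load
T1 CAS — after: cnt=5, r=4 — ok
T2 LOAD — after: cnt=5, r=5 — load
T2 CAS — after: cnt=6, r=5 — ok
T1 LOAD — after: cnt=6, r=6 — load
T0 CAS — after: cnt=6, r=4 — retry
T1 CAS — after: cnt=7, r=6 — ok
T2 LOAD — after: cnt=7, r=7 — load
T2 CAS — after: cnt=8, r=7 — ok
T2 LOAD — after: cnt=8, r=8 — load
T2 CAS — after: cnt=9, r=8 — ok

C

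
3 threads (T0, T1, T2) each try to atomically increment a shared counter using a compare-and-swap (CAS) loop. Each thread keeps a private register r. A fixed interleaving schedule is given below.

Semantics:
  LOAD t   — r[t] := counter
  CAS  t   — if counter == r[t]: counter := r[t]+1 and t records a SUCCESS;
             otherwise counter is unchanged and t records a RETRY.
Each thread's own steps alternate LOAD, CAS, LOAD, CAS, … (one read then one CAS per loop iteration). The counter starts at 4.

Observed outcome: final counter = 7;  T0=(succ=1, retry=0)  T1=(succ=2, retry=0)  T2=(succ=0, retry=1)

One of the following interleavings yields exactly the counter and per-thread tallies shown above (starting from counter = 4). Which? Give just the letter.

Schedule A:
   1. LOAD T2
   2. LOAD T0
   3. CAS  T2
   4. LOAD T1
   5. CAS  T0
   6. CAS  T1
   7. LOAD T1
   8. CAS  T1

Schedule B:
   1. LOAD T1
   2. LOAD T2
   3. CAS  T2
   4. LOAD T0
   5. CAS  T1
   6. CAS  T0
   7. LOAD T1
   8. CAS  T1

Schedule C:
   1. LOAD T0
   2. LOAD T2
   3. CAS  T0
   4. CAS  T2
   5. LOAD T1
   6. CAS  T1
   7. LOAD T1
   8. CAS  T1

C

Tracing schedule C:
step 1: T0 LOAD ⇒ load; ctr=4 reg=4
step 2: T2 LOAD ⇒ load; ctr=4 reg=4
step 3: T0 CAS ⇒ ok; ctr=5 reg=4
step 4: T2 CAS ⇒ retry; ctr=5 reg=4
step 5: T1 LOAD ⇒ load; ctr=5 reg=5
step 6: T1 CAS ⇒ ok; ctr=6 reg=5
step 7: T1 LOAD ⇒ load; ctr=6 reg=6
step 8: T1 CAS ⇒ ok; ctr=7 reg=6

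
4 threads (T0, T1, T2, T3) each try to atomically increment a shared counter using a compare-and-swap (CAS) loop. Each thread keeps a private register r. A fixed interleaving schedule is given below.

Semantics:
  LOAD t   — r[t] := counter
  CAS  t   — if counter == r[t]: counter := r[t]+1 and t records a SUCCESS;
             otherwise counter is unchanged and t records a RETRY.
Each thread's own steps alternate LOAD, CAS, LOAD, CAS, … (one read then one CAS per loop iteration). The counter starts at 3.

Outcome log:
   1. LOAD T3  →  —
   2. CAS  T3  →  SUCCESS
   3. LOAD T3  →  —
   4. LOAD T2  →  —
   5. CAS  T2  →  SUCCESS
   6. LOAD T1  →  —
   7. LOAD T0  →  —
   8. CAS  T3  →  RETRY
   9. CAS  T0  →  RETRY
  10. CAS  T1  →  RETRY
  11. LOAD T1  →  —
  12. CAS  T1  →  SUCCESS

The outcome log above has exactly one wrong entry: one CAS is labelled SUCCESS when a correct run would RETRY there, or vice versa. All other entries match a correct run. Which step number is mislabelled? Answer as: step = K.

step = 9

Re-executing:
#1 T3 reads 3
#2 T3 CAS(3→4) writes; counter now 4
#3 T3 reads 4
#4 T2 reads 4
#5 T2 CAS(4→5) writes; counter now 5
#6 T1 reads 5
#7 T0 reads 5
#8 T3 CAS(4→5) fails; counter now 5
#9 T0 CAS(5→6) writes; counter now 6
#10 T1 CAS(5→6) fails; counter now 6
#11 T1 reads 6
#12 T1 CAS(6→7) writes; counter now 7
Flip is step 9.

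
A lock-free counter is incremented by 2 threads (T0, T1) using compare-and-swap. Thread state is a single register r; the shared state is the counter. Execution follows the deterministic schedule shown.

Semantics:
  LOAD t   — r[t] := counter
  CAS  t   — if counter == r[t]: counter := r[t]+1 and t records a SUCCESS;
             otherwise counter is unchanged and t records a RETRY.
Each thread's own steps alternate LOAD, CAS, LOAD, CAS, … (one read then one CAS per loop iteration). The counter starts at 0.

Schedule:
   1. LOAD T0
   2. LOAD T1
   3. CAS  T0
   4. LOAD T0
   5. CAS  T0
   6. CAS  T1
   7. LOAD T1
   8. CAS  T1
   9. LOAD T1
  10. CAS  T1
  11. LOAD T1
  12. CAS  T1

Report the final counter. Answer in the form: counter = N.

[1] T0.load  rd  (counter 0, T0.r 0)
[2] T1.load  rd  (counter 0, T1.r 0)
[3] T0.cas  hit  (counter 1, T0.r 0)
[4] T0.load  rd  (counter 1, T0.r 1)
[5] T0.cas  hit  (counter 2, T0.r 1)
[6] T1.cas  miss  (counter 2, T1.r 0)
[7] T1.load  rd  (counter 2, T1.r 2)
[8] T1.cas  hit  (counter 3, T1.r 2)
[9] T1.load  rd  (counter 3, T1.r 3)
[10] T1.cas  hit  (counter 4, T1.r 3)
[11] T1.load  rd  (counter 4, T1.r 4)
[12] T1.cas  hit  (counter 5, T1.r 4)

counter = 5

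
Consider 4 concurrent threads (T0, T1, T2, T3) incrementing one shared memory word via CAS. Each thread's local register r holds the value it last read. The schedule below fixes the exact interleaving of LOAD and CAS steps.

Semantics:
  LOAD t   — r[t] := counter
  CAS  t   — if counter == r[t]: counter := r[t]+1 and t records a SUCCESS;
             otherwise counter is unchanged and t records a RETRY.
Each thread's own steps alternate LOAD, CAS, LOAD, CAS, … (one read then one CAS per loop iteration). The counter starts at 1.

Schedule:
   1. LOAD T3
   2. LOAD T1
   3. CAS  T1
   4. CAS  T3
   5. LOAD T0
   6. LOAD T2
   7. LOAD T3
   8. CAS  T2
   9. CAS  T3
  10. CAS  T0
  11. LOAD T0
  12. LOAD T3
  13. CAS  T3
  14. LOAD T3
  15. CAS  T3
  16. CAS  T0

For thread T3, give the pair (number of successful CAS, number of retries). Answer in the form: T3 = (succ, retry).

T3 LOAD — after: cnt=1, r=1 — load
T1 LOAD — after: cnt=1, r=1 — load
T1 CAS — after: cnt=2, r=1 — ok
T3 CAS — after: cnt=2, r=1 — retry
T0 LOAD — after: cnt=2, r=2 — load
T2 LOAD — after: cnt=2, r=2 — load
T3 LOAD — after: cnt=2, r=2 — load
T2 CAS — after: cnt=3, r=2 — ok
T3 CAS — after: cnt=3, r=2 — retry
T0 CAS — after: cnt=3, r=2 — retry
T0 LOAD — after: cnt=3, r=3 — load
T3 LOAD — after: cnt=3, r=3 — load
T3 CAS — after: cnt=4, r=3 — ok
T3 LOAD — after: cnt=4, r=4 — load
T3 CAS — after: cnt=5, r=4 — ok
T0 CAS — after: cnt=5, r=3 — retry

T3 = (2, 2)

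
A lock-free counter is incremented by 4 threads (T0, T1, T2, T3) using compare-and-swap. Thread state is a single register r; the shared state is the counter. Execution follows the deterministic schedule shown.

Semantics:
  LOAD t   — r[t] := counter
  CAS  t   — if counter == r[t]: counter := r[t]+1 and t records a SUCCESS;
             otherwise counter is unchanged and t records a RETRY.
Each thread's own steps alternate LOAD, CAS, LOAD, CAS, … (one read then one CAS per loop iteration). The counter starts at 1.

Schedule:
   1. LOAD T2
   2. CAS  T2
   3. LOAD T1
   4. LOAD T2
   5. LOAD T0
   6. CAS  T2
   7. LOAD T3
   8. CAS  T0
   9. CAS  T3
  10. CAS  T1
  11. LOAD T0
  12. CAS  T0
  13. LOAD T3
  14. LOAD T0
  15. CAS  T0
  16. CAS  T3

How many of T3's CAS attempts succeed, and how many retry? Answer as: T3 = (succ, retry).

1. LOAD T2 → mem=1 r[T2]=1 [LOAD]
2. CAS T2 → mem=2 r[T2]=1 [OK]
3. LOAD T1 → mem=2 r[T1]=2 [LOAD]
4. LOAD T2 → mem=2 r[T2]=2 [LOAD]
5. LOAD T0 → mem=2 r[T0]=2 [LOAD]
6. CAS T2 → mem=3 r[T2]=2 [OK]
7. LOAD T3 → mem=3 r[T3]=3 [LOAD]
8. CAS T0 → mem=3 r[T0]=2 [RETRY]
9. CAS T3 → mem=4 r[T3]=3 [OK]
10. CAS T1 → mem=4 r[T1]=2 [RETRY]
11. LOAD T0 → mem=4 r[T0]=4 [LOAD]
12. CAS T0 → mem=5 r[T0]=4 [OK]
13. LOAD T3 → mem=5 r[T3]=5 [LOAD]
14. LOAD T0 → mem=5 r[T0]=5 [LOAD]
15. CAS T0 → mem=6 r[T0]=5 [OK]
16. CAS T3 → mem=6 r[T3]=5 [RETRY]

T3 = (1, 1)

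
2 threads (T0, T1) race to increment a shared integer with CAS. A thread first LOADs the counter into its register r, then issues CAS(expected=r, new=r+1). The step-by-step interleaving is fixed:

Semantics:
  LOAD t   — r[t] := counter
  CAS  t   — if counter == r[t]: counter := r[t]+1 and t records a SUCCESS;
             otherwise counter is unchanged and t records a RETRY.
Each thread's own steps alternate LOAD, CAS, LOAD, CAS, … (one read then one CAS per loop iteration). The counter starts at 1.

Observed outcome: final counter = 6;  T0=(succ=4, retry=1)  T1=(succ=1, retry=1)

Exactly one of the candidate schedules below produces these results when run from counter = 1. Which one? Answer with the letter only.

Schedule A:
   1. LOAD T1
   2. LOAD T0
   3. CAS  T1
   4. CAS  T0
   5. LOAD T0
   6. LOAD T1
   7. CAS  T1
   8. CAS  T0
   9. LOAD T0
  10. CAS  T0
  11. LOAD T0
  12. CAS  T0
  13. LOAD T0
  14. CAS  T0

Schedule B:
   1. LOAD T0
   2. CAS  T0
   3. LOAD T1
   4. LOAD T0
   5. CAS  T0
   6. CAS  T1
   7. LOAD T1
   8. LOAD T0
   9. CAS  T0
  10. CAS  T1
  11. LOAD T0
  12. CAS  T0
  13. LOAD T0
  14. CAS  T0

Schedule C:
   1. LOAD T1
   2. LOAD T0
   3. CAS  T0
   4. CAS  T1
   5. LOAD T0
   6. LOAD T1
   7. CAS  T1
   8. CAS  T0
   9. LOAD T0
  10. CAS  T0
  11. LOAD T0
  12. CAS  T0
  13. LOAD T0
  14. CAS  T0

Run C:
   1) LOAD T1:  M=1  r_T1=1
   2) LOAD T0:  M=1  r_T0=1
   3) CAS  T0:  M=2  r_T0=1 ✓
   4) CAS  T1:  M=2  r_T1=1 ✗
   5) LOAD T0:  M=2  r_T0=2
   6) LOAD T1:  M=2  r_T1=2
   7) CAS  T1:  M=3  r_T1=2 ✓
   8) CAS  T0:  M=3  r_T0=2 ✗
   9) LOAD T0:  M=3  r_T0=3
  10) CAS  T0:  M=4  r_T0=3 ✓
  11) LOAD T0:  M=4  r_T0=4
  12) CAS  T0:  M=5  r_T0=4 ✓
  13) LOAD T0:  M=5  r_T0=5
  14) CAS  T0:  M=6  r_T0=5 ✓

C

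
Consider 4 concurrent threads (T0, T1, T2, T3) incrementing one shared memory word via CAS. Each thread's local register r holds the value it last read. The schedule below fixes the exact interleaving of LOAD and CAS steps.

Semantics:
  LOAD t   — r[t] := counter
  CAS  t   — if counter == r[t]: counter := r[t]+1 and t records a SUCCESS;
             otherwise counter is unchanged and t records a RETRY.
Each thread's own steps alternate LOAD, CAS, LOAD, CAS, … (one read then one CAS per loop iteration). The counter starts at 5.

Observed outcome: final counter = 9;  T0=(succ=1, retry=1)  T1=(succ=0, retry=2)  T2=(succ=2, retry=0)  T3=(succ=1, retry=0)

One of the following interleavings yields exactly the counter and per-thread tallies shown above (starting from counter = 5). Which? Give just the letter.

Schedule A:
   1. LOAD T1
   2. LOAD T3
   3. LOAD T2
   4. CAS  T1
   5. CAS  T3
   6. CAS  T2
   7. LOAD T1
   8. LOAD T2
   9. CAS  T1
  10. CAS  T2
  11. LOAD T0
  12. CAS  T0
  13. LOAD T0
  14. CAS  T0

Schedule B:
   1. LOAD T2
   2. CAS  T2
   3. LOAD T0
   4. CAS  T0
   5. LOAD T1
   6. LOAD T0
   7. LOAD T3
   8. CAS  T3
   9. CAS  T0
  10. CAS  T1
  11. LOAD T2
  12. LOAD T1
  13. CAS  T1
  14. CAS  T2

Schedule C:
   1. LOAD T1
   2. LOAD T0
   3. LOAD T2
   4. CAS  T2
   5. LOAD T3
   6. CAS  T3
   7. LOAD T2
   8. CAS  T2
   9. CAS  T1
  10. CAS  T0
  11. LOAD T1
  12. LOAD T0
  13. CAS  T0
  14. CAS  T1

Simulating candidate C:
[1] T1.load  rd  (counter 5, T1.r 5)
[2] T0.load  rd  (counter 5, T0.r 5)
[3] T2.load  rd  (counter 5, T2.r 5)
[4] T2.cas  hit  (counter 6, T2.r 5)
[5] T3.load  rd  (counter 6, T3.r 6)
[6] T3.cas  hit  (counter 7, T3.r 6)
[7] T2.load  rd  (counter 7, T2.r 7)
[8] T2.cas  hit  (counter 8, T2.r 7)
[9] T1.cas  miss  (counter 8, T1.r 5)
[10] T0.cas  miss  (counter 8, T0.r 5)
[11] T1.load  rd  (counter 8, T1.r 8)
[12] T0.load  rd  (counter 8, T0.r 8)
[13] T0.cas  hit  (counter 9, T0.r 8)
[14] T1.cas  miss  (counter 9, T1.r 8)

C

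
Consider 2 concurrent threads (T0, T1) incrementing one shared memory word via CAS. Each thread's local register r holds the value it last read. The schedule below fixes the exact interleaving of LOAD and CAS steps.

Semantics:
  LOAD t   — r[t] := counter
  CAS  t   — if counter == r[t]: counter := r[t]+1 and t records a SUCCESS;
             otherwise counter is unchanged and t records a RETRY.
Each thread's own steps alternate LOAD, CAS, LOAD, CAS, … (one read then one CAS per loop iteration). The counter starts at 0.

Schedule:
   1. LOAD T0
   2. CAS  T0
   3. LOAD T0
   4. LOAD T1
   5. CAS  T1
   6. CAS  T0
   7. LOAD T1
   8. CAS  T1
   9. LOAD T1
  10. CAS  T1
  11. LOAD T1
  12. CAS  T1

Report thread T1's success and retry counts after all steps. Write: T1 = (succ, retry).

step 1: T0 LOAD ⇒ load; ctr=0 reg=0
step 2: T0 CAS ⇒ ok; ctr=1 reg=0
step 3: T0 LOAD ⇒ load; ctr=1 reg=1
step 4: T1 LOAD ⇒ load; ctr=1 reg=1
step 5: T1 CAS ⇒ ok; ctr=2 reg=1
step 6: T0 CAS ⇒ retry; ctr=2 reg=1
step 7: T1 LOAD ⇒ load; ctr=2 reg=2
step 8: T1 CAS ⇒ ok; ctr=3 reg=2
step 9: T1 LOAD ⇒ load; ctr=3 reg=3
step 10: T1 CAS ⇒ ok; ctr=4 reg=3
step 11: T1 LOAD ⇒ load; ctr=4 reg=4
step 12: T1 CAS ⇒ ok; ctr=5 reg=4

T1 = (4, 0)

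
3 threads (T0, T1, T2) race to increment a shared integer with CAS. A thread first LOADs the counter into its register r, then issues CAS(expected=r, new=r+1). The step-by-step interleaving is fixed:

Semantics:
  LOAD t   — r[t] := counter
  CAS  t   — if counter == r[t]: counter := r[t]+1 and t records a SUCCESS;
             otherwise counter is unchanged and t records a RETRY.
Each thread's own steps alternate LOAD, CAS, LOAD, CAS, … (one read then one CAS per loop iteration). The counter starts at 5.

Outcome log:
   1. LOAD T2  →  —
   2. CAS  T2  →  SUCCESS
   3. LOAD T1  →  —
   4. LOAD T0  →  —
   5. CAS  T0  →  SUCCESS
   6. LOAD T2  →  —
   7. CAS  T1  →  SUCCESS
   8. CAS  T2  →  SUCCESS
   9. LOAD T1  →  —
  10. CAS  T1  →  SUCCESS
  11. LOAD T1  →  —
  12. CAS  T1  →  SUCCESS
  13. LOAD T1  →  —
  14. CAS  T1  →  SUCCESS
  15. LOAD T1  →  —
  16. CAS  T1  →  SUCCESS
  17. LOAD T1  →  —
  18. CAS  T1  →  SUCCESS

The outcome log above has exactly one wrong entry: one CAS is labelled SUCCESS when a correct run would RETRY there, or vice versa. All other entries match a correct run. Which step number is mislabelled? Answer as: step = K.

step = 7

Re-executing:
   1) LOAD T2:  M=5  r_T2=5
   2) CAS  T2:  M=6  r_T2=5 ✓
   3) LOAD T1:  M=6  r_T1=6
   4) LOAD T0:  M=6  r_T0=6
   5) CAS  T0:  M=7  r_T0=6 ✓
   6) LOAD T2:  M=7  r_T2=7
   7) CAS  T1:  M=7  r_T1=6 ✗
   8) CAS  T2:  M=8  r_T2=7 ✓
   9) LOAD T1:  M=8  r_T1=8
  10) CAS  T1:  M=9  r_T1=8 ✓
  11) LOAD T1:  M=9  r_T1=9
  12) CAS  T1:  M=10  r_T1=9 ✓
  13) LOAD T1:  M=10  r_T1=10
  14) CAS  T1:  M=11  r_T1=10 ✓
  15) LOAD T1:  M=11  r_T1=11
  16) CAS  T1:  M=12  r_T1=11 ✓
  17) LOAD T1:  M=12  r_T1=12
  18) CAS  T1:  M=13  r_T1=12 ✓
Flip is step 7.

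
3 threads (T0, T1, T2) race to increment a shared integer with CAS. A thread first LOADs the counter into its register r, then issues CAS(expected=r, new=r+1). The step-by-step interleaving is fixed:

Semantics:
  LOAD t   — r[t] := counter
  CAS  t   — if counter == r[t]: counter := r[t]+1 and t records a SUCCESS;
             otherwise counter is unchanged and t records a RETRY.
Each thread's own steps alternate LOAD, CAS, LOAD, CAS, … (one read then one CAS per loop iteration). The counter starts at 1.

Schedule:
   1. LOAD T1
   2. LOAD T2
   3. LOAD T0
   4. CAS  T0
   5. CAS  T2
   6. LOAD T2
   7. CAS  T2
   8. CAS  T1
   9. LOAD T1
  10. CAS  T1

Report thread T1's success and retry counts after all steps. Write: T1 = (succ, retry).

#1 T1 reads 1
#2 T2 reads 1
#3 T0 reads 1
#4 T0 CAS(1→2) writes; counter now 2
#5 T2 CAS(1→2) fails; counter now 2
#6 T2 reads 2
#7 T2 CAS(2→3) writes; counter now 3
#8 T1 CAS(1→2) fails; counter now 3
#9 T1 reads 3
#10 T1 CAS(3→4) writes; counter now 4

T1 = (1, 1)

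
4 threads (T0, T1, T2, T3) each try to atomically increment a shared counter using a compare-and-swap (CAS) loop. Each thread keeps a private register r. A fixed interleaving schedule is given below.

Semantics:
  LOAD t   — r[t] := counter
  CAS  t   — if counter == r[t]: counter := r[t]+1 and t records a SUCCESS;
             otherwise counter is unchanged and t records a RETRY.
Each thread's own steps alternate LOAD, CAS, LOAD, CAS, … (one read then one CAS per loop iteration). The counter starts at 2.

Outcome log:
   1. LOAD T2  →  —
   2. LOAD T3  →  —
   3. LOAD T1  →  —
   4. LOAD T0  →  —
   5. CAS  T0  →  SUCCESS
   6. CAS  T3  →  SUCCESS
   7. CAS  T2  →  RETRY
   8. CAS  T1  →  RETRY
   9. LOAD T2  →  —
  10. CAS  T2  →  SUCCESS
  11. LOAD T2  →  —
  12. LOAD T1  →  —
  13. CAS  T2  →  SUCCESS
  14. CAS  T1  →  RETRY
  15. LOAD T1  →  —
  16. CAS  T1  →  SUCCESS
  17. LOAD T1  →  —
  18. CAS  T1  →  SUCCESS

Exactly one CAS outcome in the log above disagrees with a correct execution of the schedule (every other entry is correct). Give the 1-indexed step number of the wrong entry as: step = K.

Re-executing:
step 1: T2 LOAD ⇒ load; ctr=2 reg=2
step 2: T3 LOAD ⇒ load; ctr=2 reg=2
step 3: T1 LOAD ⇒ load; ctr=2 reg=2
step 4: T0 LOAD ⇒ load; ctr=2 reg=2
step 5: T0 CAS ⇒ ok; ctr=3 reg=2
step 6: T3 CAS ⇒ retry; ctr=3 reg=2
step 7: T2 CAS ⇒ retry; ctr=3 reg=2
step 8: T1 CAS ⇒ retry; ctr=3 reg=2
step 9: T2 LOAD ⇒ load; ctr=3 reg=3
step 10: T2 CAS ⇒ ok; ctr=4 reg=3
step 11: T2 LOAD ⇒ load; ctr=4 reg=4
step 12: T1 LOAD ⇒ load; ctr=4 reg=4
step 13: T2 CAS ⇒ ok; ctr=5 reg=4
step 14: T1 CAS ⇒ retry; ctr=5 reg=4
step 15: T1 LOAD ⇒ load; ctr=5 reg=5
step 16: T1 CAS ⇒ ok; ctr=6 reg=5
step 17: T1 LOAD ⇒ load; ctr=6 reg=6
step 18: T1 CAS ⇒ ok; ctr=7 reg=6
Log disagrees first at step 6.

step = 6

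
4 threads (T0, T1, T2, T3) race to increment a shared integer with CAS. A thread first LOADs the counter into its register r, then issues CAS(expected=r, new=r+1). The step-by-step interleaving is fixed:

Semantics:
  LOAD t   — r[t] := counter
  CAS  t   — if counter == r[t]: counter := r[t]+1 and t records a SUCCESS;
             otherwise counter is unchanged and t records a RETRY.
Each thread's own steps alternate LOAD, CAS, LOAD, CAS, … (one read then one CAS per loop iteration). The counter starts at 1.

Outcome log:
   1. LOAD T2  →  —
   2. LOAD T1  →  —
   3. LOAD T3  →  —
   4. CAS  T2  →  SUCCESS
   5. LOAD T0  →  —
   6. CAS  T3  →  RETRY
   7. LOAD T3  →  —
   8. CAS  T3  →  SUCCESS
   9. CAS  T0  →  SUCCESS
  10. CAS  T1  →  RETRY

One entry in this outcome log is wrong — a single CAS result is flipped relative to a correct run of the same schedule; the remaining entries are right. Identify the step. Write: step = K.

Re-executing:
#1 T2 reads 1
#2 T1 reads 1
#3 T3 reads 1
#4 T2 CAS(1→2) writes; counter now 2
#5 T0 reads 2
#6 T3 CAS(1→2) fails; counter now 2
#7 T3 reads 2
#8 T3 CAS(2→3) writes; counter now 3
#9 T0 CAS(2→3) fails; counter now 3
#10 T1 CAS(1→2) fails; counter now 3
Flip is step 9.

step = 9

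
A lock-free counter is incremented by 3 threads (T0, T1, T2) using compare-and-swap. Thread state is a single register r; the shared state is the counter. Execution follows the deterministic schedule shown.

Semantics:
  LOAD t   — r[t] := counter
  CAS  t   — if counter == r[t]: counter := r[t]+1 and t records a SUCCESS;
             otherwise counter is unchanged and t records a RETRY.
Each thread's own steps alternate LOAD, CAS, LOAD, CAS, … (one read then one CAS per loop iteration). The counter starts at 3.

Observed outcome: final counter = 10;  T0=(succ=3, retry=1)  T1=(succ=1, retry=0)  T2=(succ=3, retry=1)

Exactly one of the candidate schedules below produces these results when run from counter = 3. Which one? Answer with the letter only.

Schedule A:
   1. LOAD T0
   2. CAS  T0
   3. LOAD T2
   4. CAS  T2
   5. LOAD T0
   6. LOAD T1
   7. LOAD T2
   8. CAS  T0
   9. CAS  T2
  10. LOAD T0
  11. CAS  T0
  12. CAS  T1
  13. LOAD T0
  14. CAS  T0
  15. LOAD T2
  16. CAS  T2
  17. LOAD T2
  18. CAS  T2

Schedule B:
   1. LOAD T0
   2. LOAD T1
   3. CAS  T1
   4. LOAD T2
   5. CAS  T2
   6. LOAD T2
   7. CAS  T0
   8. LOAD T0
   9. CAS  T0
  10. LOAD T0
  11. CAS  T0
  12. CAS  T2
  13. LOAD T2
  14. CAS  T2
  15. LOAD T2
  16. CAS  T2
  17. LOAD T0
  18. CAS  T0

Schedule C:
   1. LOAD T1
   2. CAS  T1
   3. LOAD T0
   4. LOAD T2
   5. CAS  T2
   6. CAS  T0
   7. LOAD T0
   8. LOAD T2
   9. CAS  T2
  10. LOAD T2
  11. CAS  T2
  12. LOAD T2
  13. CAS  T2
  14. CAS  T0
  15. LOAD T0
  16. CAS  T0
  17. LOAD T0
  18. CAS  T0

Tracing schedule B:
#1 T0 reads 3
#2 T1 reads 3
#3 T1 CAS(3→4) writes; counter now 4
#4 T2 reads 4
#5 T2 CAS(4→5) writes; counter now 5
#6 T2 reads 5
#7 T0 CAS(3→4) fails; counter now 5
#8 T0 reads 5
#9 T0 CAS(5→6) writes; counter now 6
#10 T0 reads 6
#11 T0 CAS(6→7) writes; counter now 7
#12 T2 CAS(5→6) fails; counter now 7
#13 T2 reads 7
#14 T2 CAS(7→8) writes; counter now 8
#15 T2 reads 8
#16 T2 CAS(8→9) writes; counter now 9
#17 T0 reads 9
#18 T0 CAS(9→10) writes; counter now 10

B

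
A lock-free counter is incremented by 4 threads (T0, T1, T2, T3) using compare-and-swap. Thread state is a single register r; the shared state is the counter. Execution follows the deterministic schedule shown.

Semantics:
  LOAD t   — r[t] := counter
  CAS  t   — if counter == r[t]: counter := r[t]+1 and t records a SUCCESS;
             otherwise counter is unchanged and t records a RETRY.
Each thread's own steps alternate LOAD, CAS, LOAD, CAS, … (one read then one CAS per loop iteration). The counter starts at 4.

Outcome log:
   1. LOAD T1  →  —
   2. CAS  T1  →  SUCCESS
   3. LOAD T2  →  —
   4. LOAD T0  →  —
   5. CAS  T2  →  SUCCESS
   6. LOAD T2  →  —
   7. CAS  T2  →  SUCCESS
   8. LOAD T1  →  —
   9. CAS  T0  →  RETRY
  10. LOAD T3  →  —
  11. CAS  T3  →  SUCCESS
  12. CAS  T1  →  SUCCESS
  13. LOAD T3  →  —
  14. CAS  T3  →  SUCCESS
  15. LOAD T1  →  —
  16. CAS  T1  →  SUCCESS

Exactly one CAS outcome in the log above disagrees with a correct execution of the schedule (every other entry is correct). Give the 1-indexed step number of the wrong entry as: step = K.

step = 12

Re-executing:
T1 LOAD — after: cnt=4, r=4 — load
T1 CAS — after: cnt=5, r=4 — ok
T2 LOAD — after: cnt=5, r=5 — load
T0 LOAD — after: cnt=5, r=5 — load
T2 CAS — after: cnt=6, r=5 — ok
T2 LOAD — after: cnt=6, r=6 — load
T2 CAS — after: cnt=7, r=6 — ok
T1 LOAD — after: cnt=7, r=7 — load
T0 CAS — after: cnt=7, r=5 — retry
T3 LOAD — after: cnt=7, r=7 — load
T3 CAS — after: cnt=8, r=7 — ok
T1 CAS — after: cnt=8, r=7 — retry
T3 LOAD — after: cnt=8, r=8 — load
T3 CAS — after: cnt=9, r=8 — ok
T1 LOAD — after: cnt=9, r=9 — load
T1 CAS — after: cnt=10, r=9 — ok
Flip is step 12.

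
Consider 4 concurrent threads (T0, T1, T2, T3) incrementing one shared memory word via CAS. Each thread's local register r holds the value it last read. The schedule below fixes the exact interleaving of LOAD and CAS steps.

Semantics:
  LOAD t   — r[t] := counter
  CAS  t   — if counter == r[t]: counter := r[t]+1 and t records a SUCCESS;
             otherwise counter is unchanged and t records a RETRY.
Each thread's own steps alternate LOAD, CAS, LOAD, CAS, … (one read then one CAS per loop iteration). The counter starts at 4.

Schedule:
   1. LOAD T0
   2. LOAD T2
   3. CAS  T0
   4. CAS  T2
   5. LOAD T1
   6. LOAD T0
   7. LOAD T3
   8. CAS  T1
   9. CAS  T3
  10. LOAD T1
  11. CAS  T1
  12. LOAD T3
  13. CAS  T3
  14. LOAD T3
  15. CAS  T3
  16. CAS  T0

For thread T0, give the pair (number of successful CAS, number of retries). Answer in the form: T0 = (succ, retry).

#1 T0 reads 4
#2 T2 reads 4
#3 T0 CAS(4→5) writes; counter now 5
#4 T2 CAS(4→5) fails; counter now 5
#5 T1 reads 5
#6 T0 reads 5
#7 T3 reads 5
#8 T1 CAS(5→6) writes; counter now 6
#9 T3 CAS(5→6) fails; counter now 6
#10 T1 reads 6
#11 T1 CAS(6→7) writes; counter now 7
#12 T3 reads 7
#13 T3 CAS(7→8) writes; counter now 8
#14 T3 reads 8
#15 T3 CAS(8→9) writes; counter now 9
#16 T0 CAS(5→6) fails; counter now 9

T0 = (1, 1)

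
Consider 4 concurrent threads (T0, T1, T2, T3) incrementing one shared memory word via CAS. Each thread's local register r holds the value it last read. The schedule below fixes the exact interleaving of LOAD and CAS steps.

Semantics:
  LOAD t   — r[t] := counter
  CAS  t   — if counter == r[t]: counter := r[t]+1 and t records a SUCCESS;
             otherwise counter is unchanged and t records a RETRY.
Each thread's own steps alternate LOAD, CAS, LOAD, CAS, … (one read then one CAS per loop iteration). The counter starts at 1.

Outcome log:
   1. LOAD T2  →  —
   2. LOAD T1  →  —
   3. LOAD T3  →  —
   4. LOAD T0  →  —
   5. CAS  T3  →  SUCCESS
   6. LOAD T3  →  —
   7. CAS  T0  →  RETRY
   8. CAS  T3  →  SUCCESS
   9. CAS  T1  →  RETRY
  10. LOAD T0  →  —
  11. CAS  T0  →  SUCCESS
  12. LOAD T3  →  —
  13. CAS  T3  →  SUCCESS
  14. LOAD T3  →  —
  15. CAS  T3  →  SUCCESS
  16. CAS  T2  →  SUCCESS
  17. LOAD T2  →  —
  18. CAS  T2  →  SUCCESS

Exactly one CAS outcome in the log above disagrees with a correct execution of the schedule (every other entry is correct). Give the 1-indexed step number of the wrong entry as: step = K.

Reference trace:
   1) LOAD T2:  M=1  r_T2=1
   2) LOAD T1:  M=1  r_T1=1
   3) LOAD T3:  M=1  r_T3=1
   4) LOAD T0:  M=1  r_T0=1
   5) CAS  T3:  M=2  r_T3=1 ✓
   6) LOAD T3:  M=2  r_T3=2
   7) CAS  T0:  M=2  r_T0=1 ✗
   8) CAS  T3:  M=3  r_T3=2 ✓
   9) CAS  T1:  M=3  r_T1=1 ✗
  10) LOAD T0:  M=3  r_T0=3
  11) CAS  T0:  M=4  r_T0=3 ✓
  12) LOAD T3:  M=4  r_T3=4
  13) CAS  T3:  M=5  r_T3=4 ✓
  14) LOAD T3:  M=5  r_T3=5
  15) CAS  T3:  M=6  r_T3=5 ✓
  16) CAS  T2:  M=6  r_T2=1 ✗
  17) LOAD T2:  M=6  r_T2=6
  18) CAS  T2:  M=7  r_T2=6 ✓
Flip is step 16.

step = 16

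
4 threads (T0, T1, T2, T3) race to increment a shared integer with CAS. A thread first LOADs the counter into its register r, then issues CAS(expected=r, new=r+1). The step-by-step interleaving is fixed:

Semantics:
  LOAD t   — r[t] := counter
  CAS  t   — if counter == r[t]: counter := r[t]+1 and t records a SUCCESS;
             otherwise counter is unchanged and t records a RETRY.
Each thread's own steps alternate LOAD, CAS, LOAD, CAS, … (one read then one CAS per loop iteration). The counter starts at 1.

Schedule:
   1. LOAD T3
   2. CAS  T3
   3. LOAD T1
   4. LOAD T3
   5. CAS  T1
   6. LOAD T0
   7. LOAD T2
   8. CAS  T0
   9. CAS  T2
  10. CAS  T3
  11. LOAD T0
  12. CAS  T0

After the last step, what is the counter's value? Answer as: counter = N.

counter = 5

1. LOAD T3 → mem=1 r[T3]=1 [LOAD]
2. CAS T3 → mem=2 r[T3]=1 [OK]
3. LOAD T1 → mem=2 r[T1]=2 [LOAD]
4. LOAD T3 → mem=2 r[T3]=2 [LOAD]
5. CAS T1 → mem=3 r[T1]=2 [OK]
6. LOAD T0 → mem=3 r[T0]=3 [LOAD]
7. LOAD T2 → mem=3 r[T2]=3 [LOAD]
8. CAS T0 → mem=4 r[T0]=3 [OK]
9. CAS T2 → mem=4 r[T2]=3 [RETRY]
10. CAS T3 → mem=4 r[T3]=2 [RETRY]
11. LOAD T0 → mem=4 r[T0]=4 [LOAD]
12. CAS T0 → mem=5 r[T0]=4 [OK]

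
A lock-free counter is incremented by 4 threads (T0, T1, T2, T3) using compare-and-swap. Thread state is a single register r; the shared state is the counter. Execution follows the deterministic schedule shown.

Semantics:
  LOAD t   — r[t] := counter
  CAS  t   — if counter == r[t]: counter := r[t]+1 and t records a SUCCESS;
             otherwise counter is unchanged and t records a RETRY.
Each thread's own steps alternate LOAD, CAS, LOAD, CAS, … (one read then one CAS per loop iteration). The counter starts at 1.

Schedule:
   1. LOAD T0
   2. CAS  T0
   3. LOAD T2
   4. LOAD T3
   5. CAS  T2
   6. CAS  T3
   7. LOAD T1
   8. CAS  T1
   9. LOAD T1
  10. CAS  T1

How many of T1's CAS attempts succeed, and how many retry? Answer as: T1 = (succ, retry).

T1 = (2, 0)

   1) LOAD T0:  M=1  r_T0=1
   2) CAS  T0:  M=2  r_T0=1 ✓
   3) LOAD T2:  M=2  r_T2=2
   4) LOAD T3:  M=2  r_T3=2
   5) CAS  T2:  M=3  r_T2=2 ✓
   6) CAS  T3:  M=3  r_T3=2 ✗
   7) LOAD T1:  M=3  r_T1=3
   8) CAS  T1:  M=4  r_T1=3 ✓
   9) LOAD T1:  M=4  r_T1=4
  10) CAS  T1:  M=5  r_T1=4 ✓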